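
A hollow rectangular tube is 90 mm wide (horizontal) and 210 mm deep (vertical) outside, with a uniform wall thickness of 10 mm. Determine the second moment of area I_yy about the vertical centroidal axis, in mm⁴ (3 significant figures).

I_yy ≈ 7.33 × 10⁶ mm⁴

Break the section into simple shapes (no overlaps), measuring from the bottom-left corner of the bounding box.
Outer rectangle: 90 × 210, A = 18 900 mm², x = 45 mm, Ī = 12 757 500 mm⁴.
Inner void (subtracted): 70 × 190, A = 13 300 mm², x = 45 mm, Ī = 5 430 833 mm⁴.
By symmetry the centroid is at mid-width, x̄ = 45 mm.
All pieces are centred on the vertical centroidal axis, so I = ΣĪ (holes subtracted) = 7 326 667 mm⁴.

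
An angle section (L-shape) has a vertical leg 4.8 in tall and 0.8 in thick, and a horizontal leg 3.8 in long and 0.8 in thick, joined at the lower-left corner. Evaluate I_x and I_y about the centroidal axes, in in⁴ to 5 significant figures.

I_x ≈ 13.408 in⁴, I_y ≈ 7.3365 in⁴

Decompose the section into non-overlapping parts with the origin at the bottom-left of its bounding rectangle.
Vertical leg: 0.8 × 4.8, A = 3.84 in², y = 2.4 in, Ī = 7.3728 in⁴.
Horizontal leg (remainder): 3 × 0.8, A = 2.4 in², y = 0.4 in, Ī = 0.128 in⁴.
Centroid: ȳ = ΣA·y / ΣA = 1.630769 in.
Transfer each piece to the centroidal x-axis using Ī + A·d² with d = y − 1.630769:
  vertical leg: d = 0.7692308 in → contributes +9.644989 in⁴
  horizontal leg (remainder): d = -1.230769 in → contributes +3.763503 in⁴
Total I = 13.40849 in⁴.
For the y-axis: x̄ = 1.130769 in.
Repeating about the centroidal y-axis gives I_y = 7.336492 in⁴.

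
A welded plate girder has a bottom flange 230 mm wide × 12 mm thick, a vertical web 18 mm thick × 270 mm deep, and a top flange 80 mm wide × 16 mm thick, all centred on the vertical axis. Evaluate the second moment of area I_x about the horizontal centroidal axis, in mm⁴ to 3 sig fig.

Treat the section as a set of non-overlapping primitives; coordinates are from the bounding-box lower-left.
Bottom plate: 230 × 12, A = 2 760 mm², y = 6 mm, Ī = 33 120 mm⁴.
Web plate: 18 × 270, A = 4 860 mm², y = 147 mm, Ī = 29 524 500 mm⁴.
Top plate: 80 × 16, A = 1 280 mm², y = 290 mm, Ī = 27 307 mm⁴.
Centroid: ȳ = ΣA·y / ΣA = 123.84 mm.
Transfer each piece to the horizontal centroidal axis using Ī + A·d² with d = y − 123.84:
  bottom plate: d = -117.84 mm → contributes +38 359 505 mm⁴
  web plate: d = 23.16 mm → contributes +32 131 233 mm⁴
  top plate: d = 166.16 mm → contributes +35 366 822 mm⁴
Total I = 105 857 560 mm⁴.

I_x ≈ 1.06 × 10⁸ mm⁴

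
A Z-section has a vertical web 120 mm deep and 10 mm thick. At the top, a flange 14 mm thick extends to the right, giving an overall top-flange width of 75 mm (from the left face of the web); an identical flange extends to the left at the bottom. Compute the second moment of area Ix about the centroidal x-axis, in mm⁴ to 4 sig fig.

Break the section into simple shapes (no overlaps), measuring from the bottom-left corner of the bounding box.
Web: 10 × 120, A = 1 200 mm², y = 60 mm, Ī = 1 440 000 mm⁴.
Top flange (beyond web): 65 × 14, A = 910 mm², y = 113 mm, Ī = 14863.3 mm⁴.
Bottom flange (beyond web): 65 × 14, A = 910 mm², y = 7 mm, Ī = 14863.3 mm⁴.
Centroid: ȳ = ΣA·y / ΣA = 60 mm.
Transfer each piece to the centroidal x-axis using Ī + A·d² with d = y − 60:
  web: d = 0 mm → contributes +1 440 000 mm⁴
  top flange (beyond web): d = 53 mm → contributes +2 571 053 mm⁴
  bottom flange (beyond web): d = -53 mm → contributes +2 571 053 mm⁴
Total I = 6 582 107 mm⁴.

Ix ≈ 6.582 × 10⁶ mm⁴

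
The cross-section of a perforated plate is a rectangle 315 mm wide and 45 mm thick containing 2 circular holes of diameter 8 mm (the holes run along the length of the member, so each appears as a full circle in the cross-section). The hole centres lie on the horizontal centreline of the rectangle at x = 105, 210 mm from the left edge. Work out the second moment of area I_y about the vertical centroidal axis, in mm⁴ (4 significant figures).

Decompose the section into non-overlapping parts with the origin at the bottom-left of its bounding rectangle.
Plate: 315 × 45, A = 14 175 mm², x = 157.5 mm, Ī = 117 209 531 mm⁴.
Hole 1 (subtracted): ⌀8, A = 50.2655 mm², x = 105 mm, Ī = 201.062 mm⁴.
Hole 2 (subtracted): ⌀8, A = 50.2655 mm², x = 210 mm, Ī = 201.062 mm⁴.
By symmetry the centroid is at mid-width, x̄ = 157.5 mm.
Transfer each piece to the vertical centroidal axis using Ī + A·d² with d = x − 157.5:
  plate: d = 0 mm → contributes +117 209 531 mm⁴
  hole 1: d = -52.5 mm → contributes −138 745 mm⁴
  hole 2: d = 52.5 mm → contributes −138 745 mm⁴
Total I = 116 932 041 mm⁴.

I_y ≈ 1.169 × 10⁸ mm⁴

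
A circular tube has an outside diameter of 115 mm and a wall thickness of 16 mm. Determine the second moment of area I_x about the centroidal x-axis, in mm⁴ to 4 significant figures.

Split into non-overlapping primitives; take the origin at the lower-left of the bounding box.
Outer circle: ⌀115, A = 10386.9 mm², y = 57.5 mm, Ī = 8 585 414 mm⁴.
Bore (subtracted): ⌀83, A = 5410.61 mm², y = 57.5 mm, Ī = 2 329 605 mm⁴.
By symmetry the centroid is at mid-height, ȳ = 57.5 mm.
All pieces are centred on the centroidal x-axis, so I = ΣĪ (holes subtracted) = 6 255 809 mm⁴.

I_x ≈ 6.256 × 10⁶ mm⁴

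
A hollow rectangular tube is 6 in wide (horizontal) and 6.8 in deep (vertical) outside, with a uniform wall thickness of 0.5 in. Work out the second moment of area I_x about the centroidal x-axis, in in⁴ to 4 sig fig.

I_x ≈ 75.92 in⁴

Treat the section as a set of non-overlapping primitives; coordinates are from the bounding-box lower-left.
Outer rectangle: 6 × 6.8, A = 40.8 in², y = 3.4 in, Ī = 157.216 in⁴.
Inner void (subtracted): 5 × 5.8, A = 29 in², y = 3.4 in, Ī = 81.2967 in⁴.
By symmetry the centroid is at mid-height, ȳ = 3.4 in.
All pieces are centred on the centroidal x-axis, so I = ΣĪ (holes subtracted) = 75.9193 in⁴.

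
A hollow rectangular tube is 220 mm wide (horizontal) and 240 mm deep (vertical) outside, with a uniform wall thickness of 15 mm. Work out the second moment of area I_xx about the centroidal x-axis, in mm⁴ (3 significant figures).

I_xx ≈ 1.07 × 10⁸ mm⁴

Break the section into simple shapes (no overlaps), measuring from the bottom-left corner of the bounding box.
Outer rectangle: 220 × 240, A = 52 800 mm², y = 120 mm, Ī = 253 440 000 mm⁴.
Inner void (subtracted): 190 × 210, A = 39 900 mm², y = 120 mm, Ī = 146 632 500 mm⁴.
By symmetry the centroid is at mid-height, ȳ = 120 mm.
All pieces are centred on the centroidal x-axis, so I = ΣĪ (holes subtracted) = 106 807 500 mm⁴.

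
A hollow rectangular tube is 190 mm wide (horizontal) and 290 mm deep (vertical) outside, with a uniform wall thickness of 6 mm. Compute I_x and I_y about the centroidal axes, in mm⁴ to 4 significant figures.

Split into non-overlapping primitives; take the origin at the lower-left of the bounding box.
Outer rectangle: 190 × 290, A = 55 100 mm², y = 145 mm, Ī = 386 159 167 mm⁴.
Inner void (subtracted): 178 × 278, A = 49 484 mm², y = 145 mm, Ī = 318 693 455 mm⁴.
By symmetry the centroid is at mid-height, ȳ = 145 mm.
All pieces are centred on the centroidal x-axis, so I = ΣĪ (holes subtracted) = 67 465 712 mm⁴.
Repeating about the centroidal y-axis gives I_y = 35 104 912 mm⁴.

I_x ≈ 6.747 × 10⁷ mm⁴, I_y ≈ 3.510 × 10⁷ mm⁴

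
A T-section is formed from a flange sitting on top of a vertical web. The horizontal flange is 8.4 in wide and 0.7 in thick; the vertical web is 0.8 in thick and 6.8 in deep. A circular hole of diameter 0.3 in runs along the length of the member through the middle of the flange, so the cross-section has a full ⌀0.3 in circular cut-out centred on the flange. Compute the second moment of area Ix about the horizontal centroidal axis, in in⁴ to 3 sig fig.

Treat the section as a set of non-overlapping primitives; coordinates are from the bounding-box lower-left.
Flange: 8.4 × 0.7, A = 5.88 in², y = 7.15 in, Ī = 0.2401 in⁴.
Web: 0.8 × 6.8, A = 5.44 in², y = 3.4 in, Ī = 20.962 in⁴.
Hole (subtracted): ⌀0.3, A = 0.070686 in², y = 7.15 in, Ī = 0.00039761 in⁴.
Centroid: ȳ = ΣA·y / ΣA = 5.3366 in.
Transfer each piece to the horizontal centroidal axis using Ī + A·d² with d = y − 5.3366:
  flange: d = 1.8134 in → contributes +19.577 in⁴
  web: d = -1.9366 in → contributes +41.363 in⁴
  hole: d = 1.8134 in → contributes −0.23285 in⁴
Total I = 60.708 in⁴.

Ix ≈ 60.7 in⁴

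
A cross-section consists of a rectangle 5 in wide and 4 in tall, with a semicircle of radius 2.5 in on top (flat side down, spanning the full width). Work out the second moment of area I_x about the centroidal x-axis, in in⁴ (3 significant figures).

Decompose the section into non-overlapping parts with the origin at the bottom-left of its bounding rectangle.
Rectangular body: 5 × 4, A = 20 in², y = 2 in, Ī = 26.667 in⁴.
Semicircular cap: semicircle r = 2.5, A = 9.8175 in², y = 5.061 in, Ī = 4.2874 in⁴.
Centroid: ȳ = ΣA·y / ΣA = 3.0079 in.
Transfer each piece to the centroidal x-axis using Ī + A·d² with d = y − 3.0079:
  rectangular body: d = -1.0079 in → contributes +46.982 in⁴
  semicircular cap: d = 2.0532 in → contributes +45.673 in⁴
Total I = 92.655 in⁴.

I_x ≈ 92.7 in⁴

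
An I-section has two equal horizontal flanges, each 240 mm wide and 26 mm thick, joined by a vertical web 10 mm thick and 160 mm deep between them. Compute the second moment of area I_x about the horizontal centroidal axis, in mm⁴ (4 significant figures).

I_x ≈ 1.121 × 10⁸ mm⁴

Break the section into simple shapes (no overlaps), measuring from the bottom-left corner of the bounding box.
Bottom flange: 240 × 26, A = 6 240 mm², y = 13 mm, Ī = 351 520 mm⁴.
Web: 10 × 160, A = 1 600 mm², y = 106 mm, Ī = 3 413 333 mm⁴.
Top flange: 240 × 26, A = 6 240 mm², y = 199 mm, Ī = 351 520 mm⁴.
By symmetry the centroid is at mid-height, ȳ = 106 mm.
Transfer each piece to the horizontal centroidal axis using Ī + A·d² with d = y − 106:
  bottom flange: d = -93 mm → contributes +54 321 280 mm⁴
  web: d = 0 mm → contributes +3 413 333 mm⁴
  top flange: d = 93 mm → contributes +54 321 280 mm⁴
Total I = 112 055 893 mm⁴.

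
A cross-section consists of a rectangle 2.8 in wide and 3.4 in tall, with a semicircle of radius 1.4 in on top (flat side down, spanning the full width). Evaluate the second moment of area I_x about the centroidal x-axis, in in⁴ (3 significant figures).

Treat the section as a set of non-overlapping primitives; coordinates are from the bounding-box lower-left.
Rectangular body: 2.8 × 3.4, A = 9.52 in², y = 1.7 in, Ī = 9.1709 in⁴.
Semicircular cap: semicircle r = 1.4, A = 3.0788 in², y = 3.9942 in, Ī = 0.42164 in⁴.
Centroid: ȳ = ΣA·y / ΣA = 2.2606 in.
Transfer each piece to the centroidal x-axis using Ī + A·d² with d = y − 2.2606:
  rectangular body: d = -0.56063 in → contributes +12.163 in⁴
  semicircular cap: d = 1.7335 in → contributes +9.6739 in⁴
Total I = 21.837 in⁴.

I_x ≈ 21.8 in⁴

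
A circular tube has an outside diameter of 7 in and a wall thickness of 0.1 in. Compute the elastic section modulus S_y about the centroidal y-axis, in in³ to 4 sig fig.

Treat the section as a set of non-overlapping primitives; coordinates are from the bounding-box lower-left.
Outer circle: ⌀7, A = 38.4845 in², x = 3.5 in, Ī = 117.859 in⁴.
Bore (subtracted): ⌀6.8, A = 36.3168 in², x = 3.5 in, Ī = 104.956 in⁴.
By symmetry the centroid is at mid-width, x̄ = 3.5 in.
All pieces are centred on the centroidal y-axis, so I = ΣĪ (holes subtracted) = 12.9032 in⁴.
Extreme fibre distance c = 3.5 in; S = I/c = 3.68664 in³.

S_y ≈ 3.687 in³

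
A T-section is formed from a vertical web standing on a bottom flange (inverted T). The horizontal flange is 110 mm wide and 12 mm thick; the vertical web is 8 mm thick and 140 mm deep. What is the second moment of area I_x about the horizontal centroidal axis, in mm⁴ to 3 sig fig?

I_x ≈ 5.34 × 10⁶ mm⁴

Break the section into simple shapes (no overlaps), measuring from the bottom-left corner of the bounding box.
Flange: 110 × 12, A = 1 320 mm², y = 6 mm, Ī = 15 840 mm⁴.
Web: 8 × 140, A = 1 120 mm², y = 82 mm, Ī = 1 829 333 mm⁴.
Centroid: ȳ = ΣA·y / ΣA = 40.885 mm.
Transfer each piece to the horizontal centroidal axis using Ī + A·d² with d = y − 40.885:
  flange: d = -34.885 mm → contributes +1 622 254 mm⁴
  web: d = 41.115 mm → contributes +3 722 607 mm⁴
Total I = 5 344 861 mm⁴.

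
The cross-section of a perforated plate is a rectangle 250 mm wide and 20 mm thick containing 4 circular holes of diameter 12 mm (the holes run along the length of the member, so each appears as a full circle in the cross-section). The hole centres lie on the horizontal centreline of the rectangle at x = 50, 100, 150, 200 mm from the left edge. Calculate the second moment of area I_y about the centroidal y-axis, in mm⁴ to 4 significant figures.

Decompose the section into non-overlapping parts with the origin at the bottom-left of its bounding rectangle.
Plate: 250 × 20, A = 5 000 mm², x = 125 mm, Ī = 26 041 667 mm⁴.
Hole 1 (subtracted): ⌀12, A = 113.097 mm², x = 50 mm, Ī = 1017.88 mm⁴.
Hole 2 (subtracted): ⌀12, A = 113.097 mm², x = 100 mm, Ī = 1017.88 mm⁴.
Hole 3 (subtracted): ⌀12, A = 113.097 mm², x = 150 mm, Ī = 1017.88 mm⁴.
Hole 4 (subtracted): ⌀12, A = 113.097 mm², x = 200 mm, Ī = 1017.88 mm⁴.
By symmetry the centroid is at mid-width, x̄ = 125 mm.
Transfer each piece to the centroidal y-axis using Ī + A·d² with d = x − 125:
  plate: d = 0 mm → contributes +26 041 667 mm⁴
  hole 1: d = -75 mm → contributes −637 190 mm⁴
  hole 2: d = -25 mm → contributes −71703.7 mm⁴
  hole 3: d = 25 mm → contributes −71703.7 mm⁴
  hole 4: d = 75 mm → contributes −637 190 mm⁴
Total I = 24 623 878 mm⁴.

I_y ≈ 2.462 × 10⁷ mm⁴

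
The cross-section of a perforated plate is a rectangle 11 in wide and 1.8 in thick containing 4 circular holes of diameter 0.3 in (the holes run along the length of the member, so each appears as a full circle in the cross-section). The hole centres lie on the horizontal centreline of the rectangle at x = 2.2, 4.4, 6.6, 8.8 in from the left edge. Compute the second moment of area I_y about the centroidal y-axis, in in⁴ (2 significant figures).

Split into non-overlapping primitives; take the origin at the lower-left of the bounding box.
Plate: 11 × 1.8, A = 19.8 in², x = 5.5 in, Ī = 199.7 in⁴.
Hole 1 (subtracted): ⌀0.3, A = 0.07069 in², x = 2.2 in, Ī = 0.0003976 in⁴.
Hole 2 (subtracted): ⌀0.3, A = 0.07069 in², x = 4.4 in, Ī = 0.0003976 in⁴.
Hole 3 (subtracted): ⌀0.3, A = 0.07069 in², x = 6.6 in, Ī = 0.0003976 in⁴.
Hole 4 (subtracted): ⌀0.3, A = 0.07069 in², x = 8.8 in, Ī = 0.0003976 in⁴.
By symmetry the centroid is at mid-width, x̄ = 5.5 in.
Transfer each piece to the centroidal y-axis using Ī + A·d² with d = x − 5.5:
  plate: d = 0 in → contributes +199.7 in⁴
  hole 1: d = -3.3 in → contributes −0.7702 in⁴
  hole 2: d = -1.1 in → contributes −0.08593 in⁴
  hole 3: d = 1.1 in → contributes −0.08593 in⁴
  hole 4: d = 3.3 in → contributes −0.7702 in⁴
Total I = 197.9 in⁴.

I_y ≈ 200 in⁴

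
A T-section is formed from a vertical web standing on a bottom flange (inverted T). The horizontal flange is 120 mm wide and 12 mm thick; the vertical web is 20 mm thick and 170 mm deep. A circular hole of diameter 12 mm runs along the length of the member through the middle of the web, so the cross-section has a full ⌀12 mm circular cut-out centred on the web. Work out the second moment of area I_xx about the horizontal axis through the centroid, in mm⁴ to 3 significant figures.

I_xx ≈ 1.65 × 10⁷ mm⁴

Break the section into simple shapes (no overlaps), measuring from the bottom-left corner of the bounding box.
Flange: 120 × 12, A = 1 440 mm², y = 6 mm, Ī = 17 280 mm⁴.
Web: 20 × 170, A = 3 400 mm², y = 97 mm, Ī = 8 188 333 mm⁴.
Hole (subtracted): ⌀12, A = 113.1 mm², y = 97 mm, Ī = 1017.9 mm⁴.
Centroid: ȳ = ΣA·y / ΣA = 69.278 mm.
Transfer each piece to the horizontal axis through the centroid using Ī + A·d² with d = y − 69.278:
  flange: d = -63.278 mm → contributes +5 783 161 mm⁴
  web: d = 27.722 mm → contributes +10 801 297 mm⁴
  hole: d = 27.722 mm → contributes −87 935 mm⁴
Total I = 16 496 522 mm⁴.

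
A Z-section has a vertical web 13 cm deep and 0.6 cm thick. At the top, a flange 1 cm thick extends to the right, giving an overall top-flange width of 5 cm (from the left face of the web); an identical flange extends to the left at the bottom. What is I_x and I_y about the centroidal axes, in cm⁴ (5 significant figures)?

Break the section into simple shapes (no overlaps), measuring from the bottom-left corner of the bounding box.
Web: 0.6 × 13, A = 7.8 cm², y = 6.5 cm, Ī = 109.85 cm⁴.
Top flange (beyond web): 4.4 × 1, A = 4.4 cm², y = 12.5 cm, Ī = 0.3666667 cm⁴.
Bottom flange (beyond web): 4.4 × 1, A = 4.4 cm², y = 0.5 cm, Ī = 0.3666667 cm⁴.
Centroid: ȳ = ΣA·y / ΣA = 6.5 cm.
Transfer each piece to the centroidal x-axis using Ī + A·d² with d = y − 6.5:
  web: d = 0 cm → contributes +109.85 cm⁴
  top flange (beyond web): d = 6 cm → contributes +158.7667 cm⁴
  bottom flange (beyond web): d = -6 cm → contributes +158.7667 cm⁴
Total I = 427.3833 cm⁴.
For the y-axis: x̄ = 4.7 cm.
Repeating about the centroidal y-axis gives I_y = 69.43133 cm⁴.

I_x ≈ 427.38 cm⁴, I_y ≈ 69.431 cm⁴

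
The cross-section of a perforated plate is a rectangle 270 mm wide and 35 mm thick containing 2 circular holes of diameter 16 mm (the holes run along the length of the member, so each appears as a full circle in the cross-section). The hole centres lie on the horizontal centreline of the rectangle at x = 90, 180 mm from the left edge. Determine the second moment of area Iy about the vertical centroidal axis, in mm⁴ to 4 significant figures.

Iy ≈ 5.659 × 10⁷ mm⁴

Split into non-overlapping primitives; take the origin at the lower-left of the bounding box.
Plate: 270 × 35, A = 9 450 mm², x = 135 mm, Ī = 57 408 750 mm⁴.
Hole 1 (subtracted): ⌀16, A = 201.062 mm², x = 90 mm, Ī = 3216.99 mm⁴.
Hole 2 (subtracted): ⌀16, A = 201.062 mm², x = 180 mm, Ī = 3216.99 mm⁴.
By symmetry the centroid is at mid-width, x̄ = 135 mm.
Transfer each piece to the vertical centroidal axis using Ī + A·d² with d = x − 135:
  plate: d = 0 mm → contributes +57 408 750 mm⁴
  hole 1: d = -45 mm → contributes −410 367 mm⁴
  hole 2: d = 45 mm → contributes −410 367 mm⁴
Total I = 56 588 015 mm⁴.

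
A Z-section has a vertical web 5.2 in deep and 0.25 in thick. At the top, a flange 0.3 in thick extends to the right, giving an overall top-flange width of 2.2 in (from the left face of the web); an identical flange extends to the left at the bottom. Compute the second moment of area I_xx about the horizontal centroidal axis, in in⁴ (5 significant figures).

Break the section into simple shapes (no overlaps), measuring from the bottom-left corner of the bounding box.
Web: 0.25 × 5.2, A = 1.3 in², y = 2.6 in, Ī = 2.929333 in⁴.
Top flange (beyond web): 1.95 × 0.3, A = 0.585 in², y = 5.05 in, Ī = 0.0043875 in⁴.
Bottom flange (beyond web): 1.95 × 0.3, A = 0.585 in², y = 0.15 in, Ī = 0.0043875 in⁴.
Centroid: ȳ = ΣA·y / ΣA = 2.6 in.
Transfer each piece to the horizontal centroidal axis using Ī + A·d² with d = y − 2.6:
  web: d = 0 in → contributes +2.929333 in⁴
  top flange (beyond web): d = 2.45 in → contributes +3.51585 in⁴
  bottom flange (beyond web): d = -2.45 in → contributes +3.51585 in⁴
Total I = 9.961033 in⁴.

I_xx ≈ 9.9610 in⁴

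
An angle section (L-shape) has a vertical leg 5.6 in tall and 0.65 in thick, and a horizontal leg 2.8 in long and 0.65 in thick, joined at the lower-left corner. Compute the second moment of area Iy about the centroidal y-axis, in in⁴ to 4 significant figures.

Split into non-overlapping primitives; take the origin at the lower-left of the bounding box.
Vertical leg: 0.65 × 5.6, A = 3.64 in², x = 0.325 in, Ī = 0.128158 in⁴.
Horizontal leg (remainder): 2.15 × 0.65, A = 1.3975 in², x = 1.725 in, Ī = 0.538329 in⁴.
Centroid: x̄ = ΣA·x / ΣA = 0.713387 in.
Transfer each piece to the centroidal y-axis using Ī + A·d² with d = x − 0.713387:
  vertical leg: d = -0.388387 in → contributes +0.677232 in⁴
  horizontal leg (remainder): d = 1.01161 in → contributes +1.96848 in⁴
Total I = 2.64571 in⁴.

Iy ≈ 2.646 in⁴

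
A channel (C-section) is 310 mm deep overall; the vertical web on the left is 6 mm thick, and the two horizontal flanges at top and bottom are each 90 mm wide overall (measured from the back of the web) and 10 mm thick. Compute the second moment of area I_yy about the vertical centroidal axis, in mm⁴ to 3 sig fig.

I_yy ≈ 2.78 × 10⁶ mm⁴

Decompose the section into non-overlapping parts with the origin at the bottom-left of its bounding rectangle.
Web: 6 × 310, A = 1 860 mm², x = 3 mm, Ī = 5 580 mm⁴.
Top flange (beyond web): 84 × 10, A = 840 mm², x = 48 mm, Ī = 493 920 mm⁴.
Bottom flange (beyond web): 84 × 10, A = 840 mm², x = 48 mm, Ī = 493 920 mm⁴.
Centroid: x̄ = ΣA·x / ΣA = 24.356 mm.
Transfer each piece to the vertical centroidal axis using Ī + A·d² with d = x − 24.356:
  web: d = -21.356 mm → contributes +853 881 mm⁴
  top flange (beyond web): d = 23.644 mm → contributes +963 515 mm⁴
  bottom flange (beyond web): d = 23.644 mm → contributes +963 515 mm⁴
Total I = 2 780 912 mm⁴.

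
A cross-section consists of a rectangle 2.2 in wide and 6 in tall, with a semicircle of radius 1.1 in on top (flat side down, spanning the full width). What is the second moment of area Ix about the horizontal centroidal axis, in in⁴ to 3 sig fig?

Decompose the section into non-overlapping parts with the origin at the bottom-left of its bounding rectangle.
Rectangular body: 2.2 × 6, A = 13.2 in², y = 3 in, Ī = 39.6 in⁴.
Semicircular cap: semicircle r = 1.1, A = 1.9007 in², y = 6.4669 in, Ī = 0.1607 in⁴.
Centroid: ȳ = ΣA·y / ΣA = 3.4364 in.
Transfer each piece to the horizontal centroidal axis using Ī + A·d² with d = y − 3.4364:
  rectangular body: d = -0.43636 in → contributes +42.113 in⁴
  semicircular cap: d = 3.0305 in → contributes +17.616 in⁴
Total I = 59.73 in⁴.

Ix ≈ 59.7 in⁴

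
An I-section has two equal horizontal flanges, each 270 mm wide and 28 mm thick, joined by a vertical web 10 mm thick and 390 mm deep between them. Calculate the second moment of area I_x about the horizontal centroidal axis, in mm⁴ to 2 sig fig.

I_x ≈ 7.1 × 10⁸ mm⁴

Break the section into simple shapes (no overlaps), measuring from the bottom-left corner of the bounding box.
Bottom flange: 270 × 28, A = 7 560 mm², y = 14 mm, Ī = 493 920 mm⁴.
Web: 10 × 390, A = 3 900 mm², y = 223 mm, Ī = 49 432 500 mm⁴.
Top flange: 270 × 28, A = 7 560 mm², y = 432 mm, Ī = 493 920 mm⁴.
By symmetry the centroid is at mid-height, ȳ = 223 mm.
Transfer each piece to the horizontal centroidal axis using Ī + A·d² with d = y − 223:
  bottom flange: d = -209 mm → contributes +330 722 280 mm⁴
  web: d = 0 mm → contributes +49 432 500 mm⁴
  top flange: d = 209 mm → contributes +330 722 280 mm⁴
Total I = 710 877 060 mm⁴.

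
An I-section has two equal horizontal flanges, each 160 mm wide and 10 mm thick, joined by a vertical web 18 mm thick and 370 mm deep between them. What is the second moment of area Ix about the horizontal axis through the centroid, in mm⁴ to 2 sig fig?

Ix ≈ 1.9 × 10⁸ mm⁴

Split into non-overlapping primitives; take the origin at the lower-left of the bounding box.
Bottom flange: 160 × 10, A = 1 600 mm², y = 5 mm, Ī = 13 333 mm⁴.
Web: 18 × 370, A = 6 660 mm², y = 195 mm, Ī = 75 979 500 mm⁴.
Top flange: 160 × 10, A = 1 600 mm², y = 385 mm, Ī = 13 333 mm⁴.
By symmetry the centroid is at mid-height, ȳ = 195 mm.
Transfer each piece to the horizontal axis through the centroid using Ī + A·d² with d = y − 195:
  bottom flange: d = -190 mm → contributes +57 773 333 mm⁴
  web: d = 0 mm → contributes +75 979 500 mm⁴
  top flange: d = 190 mm → contributes +57 773 333 mm⁴
Total I = 191 526 167 mm⁴.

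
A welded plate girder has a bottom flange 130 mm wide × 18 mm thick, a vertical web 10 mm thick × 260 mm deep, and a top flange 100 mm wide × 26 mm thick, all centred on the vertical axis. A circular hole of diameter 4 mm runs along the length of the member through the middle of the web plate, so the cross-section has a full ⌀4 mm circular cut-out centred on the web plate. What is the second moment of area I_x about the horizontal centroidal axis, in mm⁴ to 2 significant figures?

I_x ≈ 1.1 × 10⁸ mm⁴

Treat the section as a set of non-overlapping primitives; coordinates are from the bounding-box lower-left.
Bottom plate: 130 × 18, A = 2 340 mm², y = 9 mm, Ī = 63 180 mm⁴.
Web plate: 10 × 260, A = 2 600 mm², y = 148 mm, Ī = 14 646 667 mm⁴.
Top plate: 100 × 26, A = 2 600 mm², y = 291 mm, Ī = 146 467 mm⁴.
Hole (subtracted): ⌀4, A = 12.57 mm², y = 148 mm, Ī = 12.57 mm⁴.
Centroid: ȳ = ΣA·y / ΣA = 154.2 mm.
Transfer each piece to the horizontal centroidal axis using Ī + A·d² with d = y − 154.2:
  bottom plate: d = -145.2 mm → contributes +49 385 751 mm⁴
  web plate: d = -6.183 mm → contributes +14 746 054 mm⁴
  top plate: d = 136.8 mm → contributes +48 815 785 mm⁴
  hole: d = -6.183 mm → contributes −492.9 mm⁴
Total I = 112 947 097 mm⁴.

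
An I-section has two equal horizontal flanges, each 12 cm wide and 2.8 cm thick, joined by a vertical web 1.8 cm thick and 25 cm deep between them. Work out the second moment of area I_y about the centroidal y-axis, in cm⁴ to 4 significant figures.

Decompose the section into non-overlapping parts with the origin at the bottom-left of its bounding rectangle.
Bottom flange: 12 × 2.8, A = 33.6 cm², x = 6 cm, Ī = 403.2 cm⁴.
Web: 1.8 × 25, A = 45 cm², x = 6 cm, Ī = 12.15 cm⁴.
Top flange: 12 × 2.8, A = 33.6 cm², x = 6 cm, Ī = 403.2 cm⁴.
By symmetry the centroid is at mid-width, x̄ = 6 cm.
All pieces are centred on the centroidal y-axis, so I = ΣĪ = 818.55 cm⁴.

I_y ≈ 818.6 cm⁴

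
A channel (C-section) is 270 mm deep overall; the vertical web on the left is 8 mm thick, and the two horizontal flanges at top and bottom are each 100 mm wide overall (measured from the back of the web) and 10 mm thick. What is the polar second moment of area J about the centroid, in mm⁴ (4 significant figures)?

Split into non-overlapping primitives; take the origin at the lower-left of the bounding box.
Web: 8 × 270, A = 2 160 mm², y = 135 mm, Ī = 13 122 000 mm⁴.
Top flange (beyond web): 92 × 10, A = 920 mm², y = 265 mm, Ī = 7666.67 mm⁴.
Bottom flange (beyond web): 92 × 10, A = 920 mm², y = 5 mm, Ī = 7666.67 mm⁴.
By symmetry the centroid is at mid-height, ȳ = 135 mm.
Transfer each piece to the centroidal x-axis using Ī + A·d² with d = y − 135:
  web: d = 0 mm → contributes +13 122 000 mm⁴
  top flange (beyond web): d = 130 mm → contributes +15 555 667 mm⁴
  bottom flange (beyond web): d = -130 mm → contributes +15 555 667 mm⁴
Total I = 44 233 333 mm⁴.
For the y-axis: x̄ = 27 mm.
Repeating about the centroidal y-axis gives I_y = 3 793 333 mm⁴.
Polar second moment: J = I_x + I_y = 48 026 667 mm⁴.

J ≈ 4.803 × 10⁷ mm⁴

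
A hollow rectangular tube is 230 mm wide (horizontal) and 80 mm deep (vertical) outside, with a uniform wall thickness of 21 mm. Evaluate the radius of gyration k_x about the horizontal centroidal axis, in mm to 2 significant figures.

k_x ≈ 28 mm

Treat the section as a set of non-overlapping primitives; coordinates are from the bounding-box lower-left.
Outer rectangle: 230 × 80, A = 18 400 mm², y = 40 mm, Ī = 9 813 333 mm⁴.
Inner void (subtracted): 188 × 38, A = 7 144 mm², y = 40 mm, Ī = 859 661 mm⁴.
By symmetry the centroid is at mid-height, ȳ = 40 mm.
All pieces are centred on the horizontal centroidal axis, so I = ΣĪ (holes subtracted) = 8 953 672 mm⁴.
Radius of gyration: k = √(I/A) = √(8 953 672 / 11 256) = 28.2 mm.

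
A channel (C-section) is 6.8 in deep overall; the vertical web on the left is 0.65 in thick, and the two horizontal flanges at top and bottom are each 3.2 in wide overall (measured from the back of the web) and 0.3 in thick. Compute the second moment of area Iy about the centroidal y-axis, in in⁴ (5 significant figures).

Treat the section as a set of non-overlapping primitives; coordinates are from the bounding-box lower-left.
Web: 0.65 × 6.8, A = 4.42 in², x = 0.325 in, Ī = 0.1556208 in⁴.
Top flange (beyond web): 2.55 × 0.3, A = 0.765 in², x = 1.925 in, Ī = 0.4145344 in⁴.
Bottom flange (beyond web): 2.55 × 0.3, A = 0.765 in², x = 1.925 in, Ī = 0.4145344 in⁴.
Centroid: x̄ = ΣA·x / ΣA = 0.7364286 in.
Transfer each piece to the centroidal y-axis using Ī + A·d² with d = x − 0.7364286:
  web: d = -0.4114286 in → contributes +0.9038096 in⁴
  top flange (beyond web): d = 1.188571 in → contributes +1.495251 in⁴
  bottom flange (beyond web): d = 1.188571 in → contributes +1.495251 in⁴
Total I = 3.894312 in⁴.

Iy ≈ 3.8943 in⁴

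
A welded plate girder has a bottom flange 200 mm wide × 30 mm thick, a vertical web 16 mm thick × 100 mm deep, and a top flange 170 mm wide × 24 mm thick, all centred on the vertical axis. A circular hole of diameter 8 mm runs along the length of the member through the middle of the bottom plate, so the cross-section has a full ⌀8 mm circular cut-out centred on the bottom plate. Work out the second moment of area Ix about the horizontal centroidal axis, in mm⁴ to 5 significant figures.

Break the section into simple shapes (no overlaps), measuring from the bottom-left corner of the bounding box.
Bottom plate: 200 × 30, A = 6 000 mm², y = 15 mm, Ī = 450 000 mm⁴.
Web plate: 16 × 100, A = 1 600 mm², y = 80 mm, Ī = 1 333 333 mm⁴.
Top plate: 170 × 24, A = 4 080 mm², y = 142 mm, Ī = 195 840 mm⁴.
Hole (subtracted): ⌀8, A = 50.26548 mm², y = 15 mm, Ī = 201.0619 mm⁴.
Centroid: ȳ = ΣA·y / ΣA = 68.49735 mm.
Transfer each piece to the horizontal centroidal axis using Ī + A·d² with d = y − 68.49735:
  bottom plate: d = -53.49735 mm → contributes +17 621 800 mm⁴
  web plate: d = 11.50265 mm → contributes +1 545 031 mm⁴
  top plate: d = 73.50265 mm → contributes +22 238 608 mm⁴
  hole: d = -53.49735 mm → contributes −144059.2 mm⁴
Total I = 41 261 380 mm⁴.

Ix ≈ 4.1261 × 10⁷ mm⁴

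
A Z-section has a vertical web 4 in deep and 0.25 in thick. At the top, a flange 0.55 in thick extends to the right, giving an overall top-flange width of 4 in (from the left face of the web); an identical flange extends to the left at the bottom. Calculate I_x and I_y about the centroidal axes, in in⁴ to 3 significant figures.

I_x ≈ 13.7 in⁴, I_y ≈ 21.3 in⁴

Break the section into simple shapes (no overlaps), measuring from the bottom-left corner of the bounding box.
Web: 0.25 × 4, A = 1 in², y = 2 in, Ī = 1.3333 in⁴.
Top flange (beyond web): 3.75 × 0.55, A = 2.0625 in², y = 3.725 in, Ī = 0.051992 in⁴.
Bottom flange (beyond web): 3.75 × 0.55, A = 2.0625 in², y = 0.275 in, Ī = 0.051992 in⁴.
Centroid: ȳ = ΣA·y / ΣA = 2 in.
Transfer each piece to the centroidal x-axis using Ī + A·d² with d = y − 2:
  web: d = 0 in → contributes +1.3333 in⁴
  top flange (beyond web): d = 1.725 in → contributes +6.1892 in⁴
  bottom flange (beyond web): d = -1.725 in → contributes +6.1892 in⁴
Total I = 13.712 in⁴.
For the y-axis: x̄ = 3.875 in.
Repeating about the centroidal y-axis gives I_y = 21.339 in⁴.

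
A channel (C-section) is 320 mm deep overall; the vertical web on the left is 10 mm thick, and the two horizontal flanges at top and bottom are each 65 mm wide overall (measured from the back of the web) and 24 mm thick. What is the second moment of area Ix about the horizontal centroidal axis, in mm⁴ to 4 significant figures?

Break the section into simple shapes (no overlaps), measuring from the bottom-left corner of the bounding box.
Web: 10 × 320, A = 3 200 mm², y = 160 mm, Ī = 27 306 667 mm⁴.
Top flange (beyond web): 55 × 24, A = 1 320 mm², y = 308 mm, Ī = 63 360 mm⁴.
Bottom flange (beyond web): 55 × 24, A = 1 320 mm², y = 12 mm, Ī = 63 360 mm⁴.
By symmetry the centroid is at mid-height, ȳ = 160 mm.
Transfer each piece to the horizontal centroidal axis using Ī + A·d² with d = y − 160:
  web: d = 0 mm → contributes +27 306 667 mm⁴
  top flange (beyond web): d = 148 mm → contributes +28 976 640 mm⁴
  bottom flange (beyond web): d = -148 mm → contributes +28 976 640 mm⁴
Total I = 85 259 947 mm⁴.

Ix ≈ 8.526 × 10⁷ mm⁴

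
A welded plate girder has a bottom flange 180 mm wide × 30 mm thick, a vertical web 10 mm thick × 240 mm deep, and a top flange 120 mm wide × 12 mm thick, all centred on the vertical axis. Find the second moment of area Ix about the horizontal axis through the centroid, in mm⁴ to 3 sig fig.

Treat the section as a set of non-overlapping primitives; coordinates are from the bounding-box lower-left.
Bottom plate: 180 × 30, A = 5 400 mm², y = 15 mm, Ī = 405 000 mm⁴.
Web plate: 10 × 240, A = 2 400 mm², y = 150 mm, Ī = 11 520 000 mm⁴.
Top plate: 120 × 12, A = 1 440 mm², y = 276 mm, Ī = 17 280 mm⁴.
Centroid: ȳ = ΣA·y / ΣA = 90.74 mm.
Transfer each piece to the horizontal axis through the centroid using Ī + A·d² with d = y − 90.74:
  bottom plate: d = -75.74 mm → contributes +31 382 570 mm⁴
  web plate: d = 59.26 mm → contributes +19 948 120 mm⁴
  top plate: d = 185.26 mm → contributes +49 439 767 mm⁴
Total I = 100 770 457 mm⁴.

Ix ≈ 1.01 × 10⁸ mm⁴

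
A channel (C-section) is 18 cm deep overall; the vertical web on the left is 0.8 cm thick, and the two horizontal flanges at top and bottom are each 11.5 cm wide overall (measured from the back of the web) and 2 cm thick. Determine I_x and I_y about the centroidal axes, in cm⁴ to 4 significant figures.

Split into non-overlapping primitives; take the origin at the lower-left of the bounding box.
Web: 0.8 × 18, A = 14.4 cm², y = 9 cm, Ī = 388.8 cm⁴.
Top flange (beyond web): 10.7 × 2, A = 21.4 cm², y = 17 cm, Ī = 7.13333 cm⁴.
Bottom flange (beyond web): 10.7 × 2, A = 21.4 cm², y = 1 cm, Ī = 7.13333 cm⁴.
By symmetry the centroid is at mid-height, ȳ = 9 cm.
Transfer each piece to the centroidal x-axis using Ī + A·d² with d = y − 9:
  web: d = 0 cm → contributes +388.8 cm⁴
  top flange (beyond web): d = 8 cm → contributes +1376.73 cm⁴
  bottom flange (beyond web): d = -8 cm → contributes +1376.73 cm⁴
Total I = 3142.27 cm⁴.
For the y-axis: x̄ = 4.70245 cm.
Repeating about the centroidal y-axis gives I_y = 765.358 cm⁴.

I_x ≈ 3142 cm⁴, I_y ≈ 765.4 cm⁴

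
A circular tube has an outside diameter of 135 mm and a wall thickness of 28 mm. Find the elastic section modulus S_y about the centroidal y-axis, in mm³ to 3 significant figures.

S_y ≈ 2.13 × 10⁵ mm³

Treat the section as a set of non-overlapping primitives; coordinates are from the bounding-box lower-left.
Outer circle: ⌀135, A = 14 314 mm², x = 67.5 mm, Ī = 16 304 406 mm⁴.
Bore (subtracted): ⌀79, A = 4901.7 mm², x = 67.5 mm, Ī = 1 911 958 mm⁴.
By symmetry the centroid is at mid-width, x̄ = 67.5 mm.
All pieces are centred on the centroidal y-axis, so I = ΣĪ (holes subtracted) = 14 392 448 mm⁴.
Extreme fibre distance c = 67.5 mm; S = I/c = 213 221 mm³.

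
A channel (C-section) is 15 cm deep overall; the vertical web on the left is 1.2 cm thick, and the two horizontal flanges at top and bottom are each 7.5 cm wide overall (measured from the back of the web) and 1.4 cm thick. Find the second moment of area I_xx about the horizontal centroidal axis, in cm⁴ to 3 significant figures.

I_xx ≈ 1160 cm⁴

Decompose the section into non-overlapping parts with the origin at the bottom-left of its bounding rectangle.
Web: 1.2 × 15, A = 18 cm², y = 7.5 cm, Ī = 337.5 cm⁴.
Top flange (beyond web): 6.3 × 1.4, A = 8.82 cm², y = 14.3 cm, Ī = 1.4406 cm⁴.
Bottom flange (beyond web): 6.3 × 1.4, A = 8.82 cm², y = 0.7 cm, Ī = 1.4406 cm⁴.
By symmetry the centroid is at mid-height, ȳ = 7.5 cm.
Transfer each piece to the horizontal centroidal axis using Ī + A·d² with d = y − 7.5:
  web: d = 0 cm → contributes +337.5 cm⁴
  top flange (beyond web): d = 6.8 cm → contributes +409.28 cm⁴
  bottom flange (beyond web): d = -6.8 cm → contributes +409.28 cm⁴
Total I = 1156.1 cm⁴.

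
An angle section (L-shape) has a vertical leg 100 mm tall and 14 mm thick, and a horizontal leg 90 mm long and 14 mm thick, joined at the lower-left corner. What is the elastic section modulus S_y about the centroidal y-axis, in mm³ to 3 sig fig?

Break the section into simple shapes (no overlaps), measuring from the bottom-left corner of the bounding box.
Vertical leg: 14 × 100, A = 1 400 mm², x = 7 mm, Ī = 22 867 mm⁴.
Horizontal leg (remainder): 76 × 14, A = 1 064 mm², x = 52 mm, Ī = 512 139 mm⁴.
Centroid: x̄ = ΣA·x / ΣA = 26.432 mm.
Transfer each piece to the centroidal y-axis using Ī + A·d² with d = x − 26.432:
  vertical leg: d = -19.432 mm → contributes +551 500 mm⁴
  horizontal leg (remainder): d = 25.568 mm → contributes +1 207 709 mm⁴
Total I = 1 759 210 mm⁴.
Extreme fibre distance c = 63.568 mm; S = I/c = 27 674 mm³.

S_y ≈ 2.77 × 10⁴ mm³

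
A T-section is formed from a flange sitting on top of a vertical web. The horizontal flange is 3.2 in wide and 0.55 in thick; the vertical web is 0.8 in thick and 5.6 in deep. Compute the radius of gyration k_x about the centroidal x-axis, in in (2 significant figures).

Decompose the section into non-overlapping parts with the origin at the bottom-left of its bounding rectangle.
Flange: 3.2 × 0.55, A = 1.76 in², y = 5.875 in, Ī = 0.04437 in⁴.
Web: 0.8 × 5.6, A = 4.48 in², y = 2.8 in, Ī = 11.71 in⁴.
Centroid: ȳ = ΣA·y / ΣA = 3.667 in.
Transfer each piece to the centroidal x-axis using Ī + A·d² with d = y − 3.667:
  flange: d = 2.208 in → contributes +8.622 in⁴
  web: d = -0.8673 in → contributes +15.08 in⁴
Total I = 23.7 in⁴.
Radius of gyration: k = √(I/A) = √(23.7 / 6.24) = 1.949 in.

k_x ≈ 1.9 in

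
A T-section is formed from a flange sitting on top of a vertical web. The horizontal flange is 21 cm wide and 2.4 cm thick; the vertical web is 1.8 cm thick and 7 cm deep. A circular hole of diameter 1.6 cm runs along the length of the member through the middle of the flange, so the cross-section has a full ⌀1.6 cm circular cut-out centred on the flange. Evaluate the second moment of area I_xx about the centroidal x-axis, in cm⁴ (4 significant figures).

Treat the section as a set of non-overlapping primitives; coordinates are from the bounding-box lower-left.
Flange: 21 × 2.4, A = 50.4 cm², y = 8.2 cm, Ī = 24.192 cm⁴.
Web: 1.8 × 7, A = 12.6 cm², y = 3.5 cm, Ī = 51.45 cm⁴.
Hole (subtracted): ⌀1.6, A = 2.01062 cm², y = 8.2 cm, Ī = 0.321699 cm⁴.
Centroid: ȳ = ΣA·y / ΣA = 7.22901 cm.
Transfer each piece to the centroidal x-axis using Ī + A·d² with d = y − 7.22901:
  flange: d = 0.970989 cm → contributes +71.7101 cm⁴
  web: d = -3.72901 cm → contributes +226.66 cm⁴
  hole: d = 0.970989 cm → contributes −2.21735 cm⁴
Total I = 296.152 cm⁴.

I_xx ≈ 296.2 cm⁴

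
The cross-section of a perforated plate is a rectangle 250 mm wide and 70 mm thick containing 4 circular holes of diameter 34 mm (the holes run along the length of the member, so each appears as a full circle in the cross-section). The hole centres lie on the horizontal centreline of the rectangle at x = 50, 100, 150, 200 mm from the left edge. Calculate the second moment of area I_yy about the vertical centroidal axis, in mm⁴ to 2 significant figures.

I_yy ≈ 8.0 × 10⁷ mm⁴

Decompose the section into non-overlapping parts with the origin at the bottom-left of its bounding rectangle.
Plate: 250 × 70, A = 17 500 mm², x = 125 mm, Ī = 91 145 833 mm⁴.
Hole 1 (subtracted): ⌀34, A = 907.9 mm², x = 50 mm, Ī = 65 597 mm⁴.
Hole 2 (subtracted): ⌀34, A = 907.9 mm², x = 100 mm, Ī = 65 597 mm⁴.
Hole 3 (subtracted): ⌀34, A = 907.9 mm², x = 150 mm, Ī = 65 597 mm⁴.
Hole 4 (subtracted): ⌀34, A = 907.9 mm², x = 200 mm, Ī = 65 597 mm⁴.
By symmetry the centroid is at mid-width, x̄ = 125 mm.
Transfer each piece to the vertical centroidal axis using Ī + A·d² with d = x − 125:
  plate: d = 0 mm → contributes +91 145 833 mm⁴
  hole 1: d = -75 mm → contributes −5 172 649 mm⁴
  hole 2: d = -25 mm → contributes −633 047 mm⁴
  hole 3: d = 25 mm → contributes −633 047 mm⁴
  hole 4: d = 75 mm → contributes −5 172 649 mm⁴
Total I = 79 534 441 mm⁴.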